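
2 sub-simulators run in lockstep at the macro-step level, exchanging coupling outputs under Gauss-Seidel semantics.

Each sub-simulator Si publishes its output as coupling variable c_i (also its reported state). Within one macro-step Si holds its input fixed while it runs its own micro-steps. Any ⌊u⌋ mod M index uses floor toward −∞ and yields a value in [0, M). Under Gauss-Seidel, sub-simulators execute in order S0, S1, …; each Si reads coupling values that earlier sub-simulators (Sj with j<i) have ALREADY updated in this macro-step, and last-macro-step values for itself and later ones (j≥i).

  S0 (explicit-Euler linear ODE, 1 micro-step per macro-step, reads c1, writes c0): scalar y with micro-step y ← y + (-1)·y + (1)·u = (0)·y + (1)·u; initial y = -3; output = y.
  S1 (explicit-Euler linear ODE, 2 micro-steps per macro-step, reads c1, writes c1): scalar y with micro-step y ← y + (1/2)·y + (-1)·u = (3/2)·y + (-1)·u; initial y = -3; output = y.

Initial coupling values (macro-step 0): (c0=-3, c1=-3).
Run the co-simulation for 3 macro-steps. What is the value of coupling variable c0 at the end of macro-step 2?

c0 at macro-step 2 = 3/4

macro 1: S0 reads c1=-3 → after 1×micro: -3; S1 reads c1=-3 → after 2×micro: 3/4 ⇒ (c0=-3, c1=3/4)
macro 2: S0 reads c1=3/4 → after 1×micro: 3/4; S1 reads c1=3/4 → after 2×micro: -3/16 ⇒ (c0=3/4, c1=-3/16)
macro 3: S0 reads c1=-3/16 → after 1×micro: -3/16; S1 reads c1=-3/16 → after 2×micro: 3/64 ⇒ (c0=-3/16, c1=3/64)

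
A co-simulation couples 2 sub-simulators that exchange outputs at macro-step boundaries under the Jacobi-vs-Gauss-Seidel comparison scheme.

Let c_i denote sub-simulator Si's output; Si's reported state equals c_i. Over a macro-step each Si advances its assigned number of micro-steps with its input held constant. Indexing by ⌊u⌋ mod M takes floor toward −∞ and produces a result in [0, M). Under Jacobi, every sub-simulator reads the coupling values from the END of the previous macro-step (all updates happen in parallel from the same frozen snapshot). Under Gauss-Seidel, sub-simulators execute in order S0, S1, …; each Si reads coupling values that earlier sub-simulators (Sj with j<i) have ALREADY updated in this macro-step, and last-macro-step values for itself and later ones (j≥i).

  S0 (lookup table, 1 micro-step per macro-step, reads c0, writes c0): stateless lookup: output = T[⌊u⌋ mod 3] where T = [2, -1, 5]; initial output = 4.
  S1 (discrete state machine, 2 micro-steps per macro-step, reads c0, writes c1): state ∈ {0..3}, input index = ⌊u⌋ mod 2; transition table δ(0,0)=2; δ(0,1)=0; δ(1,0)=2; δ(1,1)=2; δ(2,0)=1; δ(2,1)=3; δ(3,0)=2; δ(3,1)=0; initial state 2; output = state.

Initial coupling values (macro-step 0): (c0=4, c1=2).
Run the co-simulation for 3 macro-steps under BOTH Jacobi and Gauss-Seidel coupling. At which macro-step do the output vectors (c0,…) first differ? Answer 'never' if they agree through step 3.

[Jacobi] macro 1: S0 reads c0=4 → after 1×micro: -1; S1 reads c0=4 → after 2×micro: 2 ⇒ (c0=-1, c1=2)
[Jacobi] macro 2: S0 reads c0=-1 → after 1×micro: 5; S1 reads c0=-1 → after 2×micro: 0 ⇒ (c0=5, c1=0)
[Jacobi] macro 3: S0 reads c0=5 → after 1×micro: 5; S1 reads c0=5 → after 2×micro: 0 ⇒ (c0=5, c1=0)
[Gauss-Seidel] macro 1: S0 reads c0=4 → after 1×micro: -1; S1 reads c0=-1 → after 2×micro: 0 ⇒ (c0=-1, c1=0)
[Gauss-Seidel] macro 2: S0 reads c0=-1 → after 1×micro: 5; S1 reads c0=5 → after 2×micro: 0 ⇒ (c0=5, c1=0)
[Gauss-Seidel] macro 3: S0 reads c0=5 → after 1×micro: 5; S1 reads c0=5 → after 2×micro: 0 ⇒ (c0=5, c1=0)

first divergence at macro-step: 1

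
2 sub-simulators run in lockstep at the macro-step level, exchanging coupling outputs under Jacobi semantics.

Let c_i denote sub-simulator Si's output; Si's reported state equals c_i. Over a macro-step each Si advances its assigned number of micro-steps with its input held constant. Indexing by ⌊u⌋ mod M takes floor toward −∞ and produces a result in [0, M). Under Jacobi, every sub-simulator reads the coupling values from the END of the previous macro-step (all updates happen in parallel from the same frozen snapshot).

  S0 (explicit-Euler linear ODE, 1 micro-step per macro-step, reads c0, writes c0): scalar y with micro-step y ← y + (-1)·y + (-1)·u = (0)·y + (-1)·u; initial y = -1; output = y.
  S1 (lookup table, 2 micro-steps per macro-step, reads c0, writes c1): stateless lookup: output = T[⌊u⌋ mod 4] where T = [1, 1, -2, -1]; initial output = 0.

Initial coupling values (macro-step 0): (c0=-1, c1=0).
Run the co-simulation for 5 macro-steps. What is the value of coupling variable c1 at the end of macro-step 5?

c1 at macro-step 5 = -1

macro 1: S0 reads c0=-1 → after 1×micro: 1; S1 reads c0=-1 → after 2×micro: -1 ⇒ (c0=1, c1=-1)
macro 2: S0 reads c0=1 → after 1×micro: -1; S1 reads c0=1 → after 2×micro: 1 ⇒ (c0=-1, c1=1)
macro 3: S0 reads c0=-1 → after 1×micro: 1; S1 reads c0=-1 → after 2×micro: -1 ⇒ (c0=1, c1=-1)
macro 4: S0 reads c0=1 → after 1×micro: -1; S1 reads c0=1 → after 2×micro: 1 ⇒ (c0=-1, c1=1)
macro 5: S0 reads c0=-1 → after 1×micro: 1; S1 reads c0=-1 → after 2×micro: -1 ⇒ (c0=1, c1=-1)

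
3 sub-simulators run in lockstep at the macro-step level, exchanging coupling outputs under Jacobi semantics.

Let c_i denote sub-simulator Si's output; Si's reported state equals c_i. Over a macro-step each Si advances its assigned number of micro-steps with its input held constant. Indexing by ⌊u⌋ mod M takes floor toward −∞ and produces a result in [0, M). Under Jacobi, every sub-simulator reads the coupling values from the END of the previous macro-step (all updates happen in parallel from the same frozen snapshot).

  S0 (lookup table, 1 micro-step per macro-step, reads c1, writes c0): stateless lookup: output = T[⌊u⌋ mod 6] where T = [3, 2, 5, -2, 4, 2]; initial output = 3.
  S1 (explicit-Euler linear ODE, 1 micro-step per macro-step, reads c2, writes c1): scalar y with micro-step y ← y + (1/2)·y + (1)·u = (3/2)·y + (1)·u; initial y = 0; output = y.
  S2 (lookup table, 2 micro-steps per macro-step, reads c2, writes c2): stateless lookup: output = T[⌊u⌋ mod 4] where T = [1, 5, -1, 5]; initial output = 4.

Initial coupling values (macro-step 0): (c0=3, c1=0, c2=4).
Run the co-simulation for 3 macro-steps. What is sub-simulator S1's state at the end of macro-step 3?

S1 state at macro-step 3 = 31/2

macro 1: S0 reads c1=0 → after 1×micro: 3; S1 reads c2=4 → after 1×micro: 4; S2 reads c2=4 → after 2×micro: 1 ⇒ (c0=3, c1=4, c2=1)
macro 2: S0 reads c1=4 → after 1×micro: 4; S1 reads c2=1 → after 1×micro: 7; S2 reads c2=1 → after 2×micro: 5 ⇒ (c0=4, c1=7, c2=5)
macro 3: S0 reads c1=7 → after 1×micro: 2; S1 reads c2=5 → after 1×micro: 31/2; S2 reads c2=5 → after 2×micro: 5 ⇒ (c0=2, c1=31/2, c2=5)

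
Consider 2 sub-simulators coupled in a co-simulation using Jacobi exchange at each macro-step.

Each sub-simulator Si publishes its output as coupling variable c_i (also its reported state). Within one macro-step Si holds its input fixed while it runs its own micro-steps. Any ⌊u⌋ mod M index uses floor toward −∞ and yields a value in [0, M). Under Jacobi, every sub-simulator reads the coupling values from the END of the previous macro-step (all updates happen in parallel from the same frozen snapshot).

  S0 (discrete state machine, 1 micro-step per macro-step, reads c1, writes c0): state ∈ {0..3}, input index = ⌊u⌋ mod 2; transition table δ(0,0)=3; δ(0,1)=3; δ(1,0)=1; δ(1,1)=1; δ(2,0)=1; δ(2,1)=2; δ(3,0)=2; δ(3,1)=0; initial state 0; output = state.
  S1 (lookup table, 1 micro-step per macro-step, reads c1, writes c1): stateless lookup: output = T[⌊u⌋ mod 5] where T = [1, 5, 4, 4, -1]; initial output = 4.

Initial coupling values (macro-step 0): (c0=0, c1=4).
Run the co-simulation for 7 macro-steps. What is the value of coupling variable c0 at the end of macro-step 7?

c0 at macro-step 7 = 3

macro 1: S0 reads c1=4 → after 1×micro: 3; S1 reads c1=4 → after 1×micro: -1 ⇒ (c0=3, c1=-1)
macro 2: S0 reads c1=-1 → after 1×micro: 0; S1 reads c1=-1 → after 1×micro: -1 ⇒ (c0=0, c1=-1)
macro 3: S0 reads c1=-1 → after 1×micro: 3; S1 reads c1=-1 → after 1×micro: -1 ⇒ (c0=3, c1=-1)
macro 4: S0 reads c1=-1 → after 1×micro: 0; S1 reads c1=-1 → after 1×micro: -1 ⇒ (c0=0, c1=-1)
macro 5: S0 reads c1=-1 → after 1×micro: 3; S1 reads c1=-1 → after 1×micro: -1 ⇒ (c0=3, c1=-1)
macro 6: S0 reads c1=-1 → after 1×micro: 0; S1 reads c1=-1 → after 1×micro: -1 ⇒ (c0=0, c1=-1)
macro 7: S0 reads c1=-1 → after 1×micro: 3; S1 reads c1=-1 → after 1×micro: -1 ⇒ (c0=3, c1=-1)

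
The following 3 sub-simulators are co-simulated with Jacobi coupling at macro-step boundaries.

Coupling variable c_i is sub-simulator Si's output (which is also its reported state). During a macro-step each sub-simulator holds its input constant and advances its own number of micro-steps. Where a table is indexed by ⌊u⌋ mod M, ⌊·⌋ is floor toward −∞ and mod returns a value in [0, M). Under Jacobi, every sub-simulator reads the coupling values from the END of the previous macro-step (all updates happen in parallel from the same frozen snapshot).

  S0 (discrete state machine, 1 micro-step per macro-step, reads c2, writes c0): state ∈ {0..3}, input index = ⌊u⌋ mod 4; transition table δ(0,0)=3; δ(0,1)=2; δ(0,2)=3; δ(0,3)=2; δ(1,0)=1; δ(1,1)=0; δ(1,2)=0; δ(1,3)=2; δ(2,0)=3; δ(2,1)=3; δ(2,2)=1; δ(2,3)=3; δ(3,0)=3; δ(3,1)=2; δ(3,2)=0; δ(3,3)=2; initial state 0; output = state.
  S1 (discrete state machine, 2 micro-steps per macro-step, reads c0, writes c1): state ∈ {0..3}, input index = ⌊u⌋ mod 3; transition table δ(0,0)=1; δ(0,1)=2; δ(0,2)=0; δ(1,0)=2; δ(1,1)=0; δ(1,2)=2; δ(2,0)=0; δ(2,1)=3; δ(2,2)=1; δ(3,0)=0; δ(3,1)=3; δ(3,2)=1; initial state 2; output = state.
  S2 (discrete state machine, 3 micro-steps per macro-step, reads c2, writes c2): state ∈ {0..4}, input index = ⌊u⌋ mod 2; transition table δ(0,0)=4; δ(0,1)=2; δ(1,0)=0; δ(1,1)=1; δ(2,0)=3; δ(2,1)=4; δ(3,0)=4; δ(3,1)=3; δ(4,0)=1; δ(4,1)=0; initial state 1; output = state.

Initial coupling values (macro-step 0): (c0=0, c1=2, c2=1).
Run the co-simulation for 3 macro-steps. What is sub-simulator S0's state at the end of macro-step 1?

S0 state at macro-step 1 = 2

macro 1: S0 reads c2=1 → after 1×micro: 2; S1 reads c0=0 → after 2×micro: 1; S2 reads c2=1 → after 3×micro: 1 ⇒ (c0=2, c1=1, c2=1)
macro 2: S0 reads c2=1 → after 1×micro: 3; S1 reads c0=2 → after 2×micro: 1; S2 reads c2=1 → after 3×micro: 1 ⇒ (c0=3, c1=1, c2=1)
macro 3: S0 reads c2=1 → after 1×micro: 2; S1 reads c0=3 → after 2×micro: 0; S2 reads c2=1 → after 3×micro: 1 ⇒ (c0=2, c1=0, c2=1)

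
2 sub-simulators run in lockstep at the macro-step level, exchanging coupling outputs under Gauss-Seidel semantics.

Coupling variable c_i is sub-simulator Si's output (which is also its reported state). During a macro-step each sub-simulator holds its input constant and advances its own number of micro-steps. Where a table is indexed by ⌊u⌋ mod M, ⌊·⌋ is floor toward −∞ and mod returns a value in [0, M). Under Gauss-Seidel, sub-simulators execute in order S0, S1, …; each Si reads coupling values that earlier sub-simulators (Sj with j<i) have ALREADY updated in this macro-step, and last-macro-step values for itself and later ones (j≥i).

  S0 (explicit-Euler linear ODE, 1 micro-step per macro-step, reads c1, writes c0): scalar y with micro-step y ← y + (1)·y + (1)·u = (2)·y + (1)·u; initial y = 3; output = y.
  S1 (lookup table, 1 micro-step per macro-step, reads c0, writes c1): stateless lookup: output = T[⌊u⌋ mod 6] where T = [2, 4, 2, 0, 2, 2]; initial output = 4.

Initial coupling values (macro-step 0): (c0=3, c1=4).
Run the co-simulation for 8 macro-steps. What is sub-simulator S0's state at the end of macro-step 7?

S0 state at macro-step 7 = 766

macro 1: S0 reads c1=4 → after 1×micro: 10; S1 reads c0=10 → after 1×micro: 2 ⇒ (c0=10, c1=2)
macro 2: S0 reads c1=2 → after 1×micro: 22; S1 reads c0=22 → after 1×micro: 2 ⇒ (c0=22, c1=2)
macro 3: S0 reads c1=2 → after 1×micro: 46; S1 reads c0=46 → after 1×micro: 2 ⇒ (c0=46, c1=2)
macro 4: S0 reads c1=2 → after 1×micro: 94; S1 reads c0=94 → after 1×micro: 2 ⇒ (c0=94, c1=2)
macro 5: S0 reads c1=2 → after 1×micro: 190; S1 reads c0=190 → after 1×micro: 2 ⇒ (c0=190, c1=2)
macro 6: S0 reads c1=2 → after 1×micro: 382; S1 reads c0=382 → after 1×micro: 2 ⇒ (c0=382, c1=2)
macro 7: S0 reads c1=2 → after 1×micro: 766; S1 reads c0=766 → after 1×micro: 2 ⇒ (c0=766, c1=2)
macro 8: S0 reads c1=2 → after 1×micro: 1534; S1 reads c0=1534 → after 1×micro: 2 ⇒ (c0=1534, c1=2)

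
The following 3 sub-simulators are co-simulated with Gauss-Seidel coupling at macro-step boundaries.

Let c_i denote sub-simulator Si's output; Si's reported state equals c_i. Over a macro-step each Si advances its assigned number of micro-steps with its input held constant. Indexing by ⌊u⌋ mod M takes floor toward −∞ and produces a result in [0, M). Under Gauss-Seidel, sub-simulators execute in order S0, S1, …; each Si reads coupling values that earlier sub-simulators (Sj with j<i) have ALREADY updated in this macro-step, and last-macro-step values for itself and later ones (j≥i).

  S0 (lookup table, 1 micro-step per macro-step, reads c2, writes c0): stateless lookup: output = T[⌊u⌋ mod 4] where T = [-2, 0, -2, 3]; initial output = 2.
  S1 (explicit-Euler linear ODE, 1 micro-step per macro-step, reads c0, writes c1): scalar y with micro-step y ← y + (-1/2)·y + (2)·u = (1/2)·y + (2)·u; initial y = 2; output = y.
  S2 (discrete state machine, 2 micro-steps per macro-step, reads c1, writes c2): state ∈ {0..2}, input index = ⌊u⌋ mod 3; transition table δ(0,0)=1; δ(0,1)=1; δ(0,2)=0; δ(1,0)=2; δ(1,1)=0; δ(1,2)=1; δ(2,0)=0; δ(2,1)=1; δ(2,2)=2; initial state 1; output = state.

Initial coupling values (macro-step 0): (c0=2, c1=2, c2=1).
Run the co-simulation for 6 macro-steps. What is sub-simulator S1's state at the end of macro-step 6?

macro 1: S0 reads c2=1 → after 1×micro: 0; S1 reads c0=0 → after 1×micro: 1; S2 reads c1=1 → after 2×micro: 1 ⇒ (c0=0, c1=1, c2=1)
macro 2: S0 reads c2=1 → after 1×micro: 0; S1 reads c0=0 → after 1×micro: 1/2; S2 reads c1=1/2 → after 2×micro: 0 ⇒ (c0=0, c1=1/2, c2=0)
macro 3: S0 reads c2=0 → after 1×micro: -2; S1 reads c0=-2 → after 1×micro: -15/4; S2 reads c1=-15/4 → after 2×micro: 0 ⇒ (c0=-2, c1=-15/4, c2=0)
macro 4: S0 reads c2=0 → after 1×micro: -2; S1 reads c0=-2 → after 1×micro: -47/8; S2 reads c1=-47/8 → after 2×micro: 2 ⇒ (c0=-2, c1=-47/8, c2=2)
macro 5: S0 reads c2=2 → after 1×micro: -2; S1 reads c0=-2 → after 1×micro: -111/16; S2 reads c1=-111/16 → after 2×micro: 2 ⇒ (c0=-2, c1=-111/16, c2=2)
macro 6: S0 reads c2=2 → after 1×micro: -2; S1 reads c0=-2 → after 1×micro: -239/32; S2 reads c1=-239/32 → after 2×micro: 0 ⇒ (c0=-2, c1=-239/32, c2=0)

S1 state at macro-step 6 = -239/32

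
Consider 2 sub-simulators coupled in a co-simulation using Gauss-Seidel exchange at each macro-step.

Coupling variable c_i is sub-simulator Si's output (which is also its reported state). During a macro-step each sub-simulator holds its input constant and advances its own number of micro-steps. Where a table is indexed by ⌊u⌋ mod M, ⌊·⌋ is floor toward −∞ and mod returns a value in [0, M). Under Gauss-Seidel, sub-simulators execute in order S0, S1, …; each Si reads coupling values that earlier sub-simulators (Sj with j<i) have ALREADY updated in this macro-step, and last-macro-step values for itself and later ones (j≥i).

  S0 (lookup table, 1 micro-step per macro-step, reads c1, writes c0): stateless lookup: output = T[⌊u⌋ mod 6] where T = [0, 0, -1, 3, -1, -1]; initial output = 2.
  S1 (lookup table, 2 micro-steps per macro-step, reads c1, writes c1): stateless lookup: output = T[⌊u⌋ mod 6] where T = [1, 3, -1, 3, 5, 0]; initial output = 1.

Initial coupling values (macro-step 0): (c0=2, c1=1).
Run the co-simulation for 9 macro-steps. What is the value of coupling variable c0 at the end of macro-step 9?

macro 1: S0 reads c1=1 → after 1×micro: 0; S1 reads c1=1 → after 2×micro: 3 ⇒ (c0=0, c1=3)
macro 2: S0 reads c1=3 → after 1×micro: 3; S1 reads c1=3 → after 2×micro: 3 ⇒ (c0=3, c1=3)
macro 3: S0 reads c1=3 → after 1×micro: 3; S1 reads c1=3 → after 2×micro: 3 ⇒ (c0=3, c1=3)
macro 4: S0 reads c1=3 → after 1×micro: 3; S1 reads c1=3 → after 2×micro: 3 ⇒ (c0=3, c1=3)
macro 5: S0 reads c1=3 → after 1×micro: 3; S1 reads c1=3 → after 2×micro: 3 ⇒ (c0=3, c1=3)
macro 6: S0 reads c1=3 → after 1×micro: 3; S1 reads c1=3 → after 2×micro: 3 ⇒ (c0=3, c1=3)
macro 7: S0 reads c1=3 → after 1×micro: 3; S1 reads c1=3 → after 2×micro: 3 ⇒ (c0=3, c1=3)
macro 8: S0 reads c1=3 → after 1×micro: 3; S1 reads c1=3 → after 2×micro: 3 ⇒ (c0=3, c1=3)
macro 9: S0 reads c1=3 → after 1×micro: 3; S1 reads c1=3 → after 2×micro: 3 ⇒ (c0=3, c1=3)

c0 at macro-step 9 = 3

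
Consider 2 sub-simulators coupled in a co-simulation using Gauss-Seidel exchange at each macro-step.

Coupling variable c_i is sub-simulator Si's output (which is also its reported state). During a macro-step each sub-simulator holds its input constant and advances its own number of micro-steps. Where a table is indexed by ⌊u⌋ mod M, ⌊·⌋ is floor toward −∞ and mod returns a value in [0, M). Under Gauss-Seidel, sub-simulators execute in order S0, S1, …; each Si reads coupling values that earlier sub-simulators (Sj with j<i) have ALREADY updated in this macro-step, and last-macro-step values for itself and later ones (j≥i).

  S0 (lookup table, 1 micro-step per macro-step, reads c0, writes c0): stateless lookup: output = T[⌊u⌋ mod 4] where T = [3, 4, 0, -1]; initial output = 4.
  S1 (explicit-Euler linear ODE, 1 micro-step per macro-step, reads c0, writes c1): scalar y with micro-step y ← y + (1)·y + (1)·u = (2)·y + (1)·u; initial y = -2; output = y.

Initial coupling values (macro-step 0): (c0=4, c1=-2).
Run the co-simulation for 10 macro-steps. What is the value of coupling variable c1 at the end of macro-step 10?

c1 at macro-step 10 = -1023

macro 1: S0 reads c0=4 → after 1×micro: 3; S1 reads c0=3 → after 1×micro: -1 ⇒ (c0=3, c1=-1)
macro 2: S0 reads c0=3 → after 1×micro: -1; S1 reads c0=-1 → after 1×micro: -3 ⇒ (c0=-1, c1=-3)
macro 3: S0 reads c0=-1 → after 1×micro: -1; S1 reads c0=-1 → after 1×micro: -7 ⇒ (c0=-1, c1=-7)
macro 4: S0 reads c0=-1 → after 1×micro: -1; S1 reads c0=-1 → after 1×micro: -15 ⇒ (c0=-1, c1=-15)
macro 5: S0 reads c0=-1 → after 1×micro: -1; S1 reads c0=-1 → after 1×micro: -31 ⇒ (c0=-1, c1=-31)
macro 6: S0 reads c0=-1 → after 1×micro: -1; S1 reads c0=-1 → after 1×micro: -63 ⇒ (c0=-1, c1=-63)
macro 7: S0 reads c0=-1 → after 1×micro: -1; S1 reads c0=-1 → after 1×micro: -127 ⇒ (c0=-1, c1=-127)
macro 8: S0 reads c0=-1 → after 1×micro: -1; S1 reads c0=-1 → after 1×micro: -255 ⇒ (c0=-1, c1=-255)
macro 9: S0 reads c0=-1 → after 1×micro: -1; S1 reads c0=-1 → after 1×micro: -511 ⇒ (c0=-1, c1=-511)
macro 10: S0 reads c0=-1 → after 1×micro: -1; S1 reads c0=-1 → after 1×micro: -1023 ⇒ (c0=-1, c1=-1023)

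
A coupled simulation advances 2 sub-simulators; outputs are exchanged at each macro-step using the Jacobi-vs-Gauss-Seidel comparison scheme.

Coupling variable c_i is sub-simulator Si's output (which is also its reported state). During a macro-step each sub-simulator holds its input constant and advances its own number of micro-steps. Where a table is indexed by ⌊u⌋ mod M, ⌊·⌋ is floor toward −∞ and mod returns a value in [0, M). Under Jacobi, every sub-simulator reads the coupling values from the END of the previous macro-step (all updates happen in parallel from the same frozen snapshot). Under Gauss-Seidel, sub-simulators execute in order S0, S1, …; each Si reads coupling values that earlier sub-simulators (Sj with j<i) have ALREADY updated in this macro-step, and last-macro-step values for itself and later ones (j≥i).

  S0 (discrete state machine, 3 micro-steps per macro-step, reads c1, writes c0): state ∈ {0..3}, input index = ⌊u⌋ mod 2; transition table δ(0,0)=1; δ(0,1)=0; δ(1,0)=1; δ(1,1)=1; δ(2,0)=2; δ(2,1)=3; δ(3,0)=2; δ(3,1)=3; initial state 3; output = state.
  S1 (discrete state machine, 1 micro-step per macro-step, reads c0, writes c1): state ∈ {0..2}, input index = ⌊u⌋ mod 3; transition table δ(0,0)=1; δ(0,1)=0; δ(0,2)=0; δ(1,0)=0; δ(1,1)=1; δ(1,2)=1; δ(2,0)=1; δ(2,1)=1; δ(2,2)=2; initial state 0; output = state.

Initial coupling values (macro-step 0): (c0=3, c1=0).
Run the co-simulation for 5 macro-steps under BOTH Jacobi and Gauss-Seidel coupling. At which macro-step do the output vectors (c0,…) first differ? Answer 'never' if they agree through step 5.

first divergence at macro-step: 1

[Jacobi] macro 1: S0 reads c1=0 → after 3×micro: 2; S1 reads c0=3 → after 1×micro: 1 ⇒ (c0=2, c1=1)
[Jacobi] macro 2: S0 reads c1=1 → after 3×micro: 3; S1 reads c0=2 → after 1×micro: 1 ⇒ (c0=3, c1=1)
[Jacobi] macro 3: S0 reads c1=1 → after 3×micro: 3; S1 reads c0=3 → after 1×micro: 0 ⇒ (c0=3, c1=0)
[Jacobi] macro 4: S0 reads c1=0 → after 3×micro: 2; S1 reads c0=3 → after 1×micro: 1 ⇒ (c0=2, c1=1)
[Jacobi] macro 5: S0 reads c1=1 → after 3×micro: 3; S1 reads c0=2 → after 1×micro: 1 ⇒ (c0=3, c1=1)
[Gauss-Seidel] macro 1: S0 reads c1=0 → after 3×micro: 2; S1 reads c0=2 → after 1×micro: 0 ⇒ (c0=2, c1=0)
[Gauss-Seidel] macro 2: S0 reads c1=0 → after 3×micro: 2; S1 reads c0=2 → after 1×micro: 0 ⇒ (c0=2, c1=0)
[Gauss-Seidel] macro 3: S0 reads c1=0 → after 3×micro: 2; S1 reads c0=2 → after 1×micro: 0 ⇒ (c0=2, c1=0)
[Gauss-Seidel] macro 4: S0 reads c1=0 → after 3×micro: 2; S1 reads c0=2 → after 1×micro: 0 ⇒ (c0=2, c1=0)
[Gauss-Seidel] macro 5: S0 reads c1=0 → after 3×micro: 2; S1 reads c0=2 → after 1×micro: 0 ⇒ (c0=2, c1=0)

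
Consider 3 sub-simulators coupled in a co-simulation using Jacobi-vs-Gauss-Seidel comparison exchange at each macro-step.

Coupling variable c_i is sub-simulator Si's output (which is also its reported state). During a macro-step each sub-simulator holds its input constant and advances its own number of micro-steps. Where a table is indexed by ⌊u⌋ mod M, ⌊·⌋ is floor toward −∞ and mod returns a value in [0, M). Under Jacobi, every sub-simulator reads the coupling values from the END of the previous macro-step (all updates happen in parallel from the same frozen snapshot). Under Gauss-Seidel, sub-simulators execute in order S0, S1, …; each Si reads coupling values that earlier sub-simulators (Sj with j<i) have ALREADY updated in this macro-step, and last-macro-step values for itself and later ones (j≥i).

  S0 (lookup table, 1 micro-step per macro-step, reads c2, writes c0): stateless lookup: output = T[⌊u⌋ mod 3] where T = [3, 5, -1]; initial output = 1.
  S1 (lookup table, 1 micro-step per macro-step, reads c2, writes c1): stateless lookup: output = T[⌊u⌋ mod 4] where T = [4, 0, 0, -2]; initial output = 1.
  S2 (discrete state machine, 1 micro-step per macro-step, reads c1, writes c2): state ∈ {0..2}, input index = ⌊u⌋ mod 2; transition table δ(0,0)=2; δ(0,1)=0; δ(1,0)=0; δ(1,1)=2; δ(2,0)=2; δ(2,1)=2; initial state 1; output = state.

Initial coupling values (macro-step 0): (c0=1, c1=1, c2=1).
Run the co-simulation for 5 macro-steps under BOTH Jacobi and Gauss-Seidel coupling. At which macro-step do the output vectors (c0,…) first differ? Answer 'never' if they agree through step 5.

[Jacobi] macro 1: S0 reads c2=1 → after 1×micro: 5; S1 reads c2=1 → after 1×micro: 0; S2 reads c1=1 → after 1×micro: 2 ⇒ (c0=5, c1=0, c2=2)
[Jacobi] macro 2: S0 reads c2=2 → after 1×micro: -1; S1 reads c2=2 → after 1×micro: 0; S2 reads c1=0 → after 1×micro: 2 ⇒ (c0=-1, c1=0, c2=2)
[Jacobi] macro 3: S0 reads c2=2 → after 1×micro: -1; S1 reads c2=2 → after 1×micro: 0; S2 reads c1=0 → after 1×micro: 2 ⇒ (c0=-1, c1=0, c2=2)
[Jacobi] macro 4: S0 reads c2=2 → after 1×micro: -1; S1 reads c2=2 → after 1×micro: 0; S2 reads c1=0 → after 1×micro: 2 ⇒ (c0=-1, c1=0, c2=2)
[Jacobi] macro 5: S0 reads c2=2 → after 1×micro: -1; S1 reads c2=2 → after 1×micro: 0; S2 reads c1=0 → after 1×micro: 2 ⇒ (c0=-1, c1=0, c2=2)
[Gauss-Seidel] macro 1: S0 reads c2=1 → after 1×micro: 5; S1 reads c2=1 → after 1×micro: 0; S2 reads c1=0 → after 1×micro: 0 ⇒ (c0=5, c1=0, c2=0)
[Gauss-Seidel] macro 2: S0 reads c2=0 → after 1×micro: 3; S1 reads c2=0 → after 1×micro: 4; S2 reads c1=4 → after 1×micro: 2 ⇒ (c0=3, c1=4, c2=2)
[Gauss-Seidel] macro 3: S0 reads c2=2 → after 1×micro: -1; S1 reads c2=2 → after 1×micro: 0; S2 reads c1=0 → after 1×micro: 2 ⇒ (c0=-1, c1=0, c2=2)
[Gauss-Seidel] macro 4: S0 reads c2=2 → after 1×micro: -1; S1 reads c2=2 → after 1×micro: 0; S2 reads c1=0 → after 1×micro: 2 ⇒ (c0=-1, c1=0, c2=2)
[Gauss-Seidel] macro 5: S0 reads c2=2 → after 1×micro: -1; S1 reads c2=2 → after 1×micro: 0; S2 reads c1=0 → after 1×micro: 2 ⇒ (c0=-1, c1=0, c2=2)

first divergence at macro-step: 1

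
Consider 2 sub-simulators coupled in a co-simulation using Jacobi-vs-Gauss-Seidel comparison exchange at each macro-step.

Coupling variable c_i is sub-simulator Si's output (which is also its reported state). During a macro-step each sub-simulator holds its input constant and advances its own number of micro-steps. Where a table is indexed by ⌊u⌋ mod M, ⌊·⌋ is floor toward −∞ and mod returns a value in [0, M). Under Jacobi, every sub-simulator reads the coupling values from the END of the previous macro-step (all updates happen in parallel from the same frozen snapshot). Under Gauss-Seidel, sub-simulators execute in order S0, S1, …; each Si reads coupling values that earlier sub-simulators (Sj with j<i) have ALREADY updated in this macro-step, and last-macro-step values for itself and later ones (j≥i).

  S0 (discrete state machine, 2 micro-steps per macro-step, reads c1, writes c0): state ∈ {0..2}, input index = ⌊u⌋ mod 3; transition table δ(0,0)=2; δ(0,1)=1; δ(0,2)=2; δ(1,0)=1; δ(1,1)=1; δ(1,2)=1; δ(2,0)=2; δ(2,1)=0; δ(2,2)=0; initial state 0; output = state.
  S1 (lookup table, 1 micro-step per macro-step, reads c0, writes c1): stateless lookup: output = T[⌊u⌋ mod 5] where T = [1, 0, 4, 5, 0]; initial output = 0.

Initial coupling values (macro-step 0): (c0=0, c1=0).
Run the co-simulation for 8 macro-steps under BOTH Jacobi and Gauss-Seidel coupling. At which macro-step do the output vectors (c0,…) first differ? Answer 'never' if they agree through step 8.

first divergence at macro-step: 1

[Jacobi] macro 1: S0 reads c1=0 → after 2×micro: 2; S1 reads c0=0 → after 1×micro: 1 ⇒ (c0=2, c1=1)
[Jacobi] macro 2: S0 reads c1=1 → after 2×micro: 1; S1 reads c0=2 → after 1×micro: 4 ⇒ (c0=1, c1=4)
[Jacobi] macro 3: S0 reads c1=4 → after 2×micro: 1; S1 reads c0=1 → after 1×micro: 0 ⇒ (c0=1, c1=0)
[Jacobi] macro 4: S0 reads c1=0 → after 2×micro: 1; S1 reads c0=1 → after 1×micro: 0 ⇒ (c0=1, c1=0)
[Jacobi] macro 5: S0 reads c1=0 → after 2×micro: 1; S1 reads c0=1 → after 1×micro: 0 ⇒ (c0=1, c1=0)
[Jacobi] macro 6: S0 reads c1=0 → after 2×micro: 1; S1 reads c0=1 → after 1×micro: 0 ⇒ (c0=1, c1=0)
[Jacobi] macro 7: S0 reads c1=0 → after 2×micro: 1; S1 reads c0=1 → after 1×micro: 0 ⇒ (c0=1, c1=0)
[Jacobi] macro 8: S0 reads c1=0 → after 2×micro: 1; S1 reads c0=1 → after 1×micro: 0 ⇒ (c0=1, c1=0)
[Gauss-Seidel] macro 1: S0 reads c1=0 → after 2×micro: 2; S1 reads c0=2 → after 1×micro: 4 ⇒ (c0=2, c1=4)
[Gauss-Seidel] macro 2: S0 reads c1=4 → after 2×micro: 1; S1 reads c0=1 → after 1×micro: 0 ⇒ (c0=1, c1=0)
[Gauss-Seidel] macro 3: S0 reads c1=0 → after 2×micro: 1; S1 reads c0=1 → after 1×micro: 0 ⇒ (c0=1, c1=0)
[Gauss-Seidel] macro 4: S0 reads c1=0 → after 2×micro: 1; S1 reads c0=1 → after 1×micro: 0 ⇒ (c0=1, c1=0)
[Gauss-Seidel] macro 5: S0 reads c1=0 → after 2×micro: 1; S1 reads c0=1 → after 1×micro: 0 ⇒ (c0=1, c1=0)
[Gauss-Seidel] macro 6: S0 reads c1=0 → after 2×micro: 1; S1 reads c0=1 → after 1×micro: 0 ⇒ (c0=1, c1=0)
[Gauss-Seidel] macro 7: S0 reads c1=0 → after 2×micro: 1; S1 reads c0=1 → after 1×micro: 0 ⇒ (c0=1, c1=0)
[Gauss-Seidel] macro 8: S0 reads c1=0 → after 2×micro: 1; S1 reads c0=1 → after 1×micro: 0 ⇒ (c0=1, c1=0)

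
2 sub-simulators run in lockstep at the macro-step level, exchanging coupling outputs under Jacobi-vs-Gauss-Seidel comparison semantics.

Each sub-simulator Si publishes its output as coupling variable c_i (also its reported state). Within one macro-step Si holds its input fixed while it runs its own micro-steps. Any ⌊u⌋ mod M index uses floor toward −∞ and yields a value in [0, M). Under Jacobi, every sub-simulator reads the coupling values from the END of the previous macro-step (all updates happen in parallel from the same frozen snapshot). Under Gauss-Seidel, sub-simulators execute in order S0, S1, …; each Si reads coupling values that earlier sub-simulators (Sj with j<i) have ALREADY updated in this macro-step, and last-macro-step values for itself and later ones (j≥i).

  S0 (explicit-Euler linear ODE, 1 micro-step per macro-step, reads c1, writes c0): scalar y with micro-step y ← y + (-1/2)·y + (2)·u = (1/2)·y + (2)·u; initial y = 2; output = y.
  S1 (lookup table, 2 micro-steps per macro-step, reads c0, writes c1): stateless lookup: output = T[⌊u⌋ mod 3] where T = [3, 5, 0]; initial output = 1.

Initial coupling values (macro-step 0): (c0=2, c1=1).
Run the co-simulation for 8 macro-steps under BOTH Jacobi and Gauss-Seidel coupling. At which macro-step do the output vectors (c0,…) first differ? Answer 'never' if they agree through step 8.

[Jacobi] macro 1: S0 reads c1=1 → after 1×micro: 3; S1 reads c0=2 → after 2×micro: 0 ⇒ (c0=3, c1=0)
[Jacobi] macro 2: S0 reads c1=0 → after 1×micro: 3/2; S1 reads c0=3 → after 2×micro: 3 ⇒ (c0=3/2, c1=3)
[Jacobi] macro 3: S0 reads c1=3 → after 1×micro: 27/4; S1 reads c0=3/2 → after 2×micro: 5 ⇒ (c0=27/4, c1=5)
[Jacobi] macro 4: S0 reads c1=5 → after 1×micro: 107/8; S1 reads c0=27/4 → after 2×micro: 3 ⇒ (c0=107/8, c1=3)
[Jacobi] macro 5: S0 reads c1=3 → after 1×micro: 203/16; S1 reads c0=107/8 → after 2×micro: 5 ⇒ (c0=203/16, c1=5)
[Jacobi] macro 6: S0 reads c1=5 → after 1×micro: 523/32; S1 reads c0=203/16 → after 2×micro: 3 ⇒ (c0=523/32, c1=3)
[Jacobi] macro 7: S0 reads c1=3 → after 1×micro: 907/64; S1 reads c0=523/32 → after 2×micro: 5 ⇒ (c0=907/64, c1=5)
[Jacobi] macro 8: S0 reads c1=5 → after 1×micro: 2187/128; S1 reads c0=907/64 → after 2×micro: 0 ⇒ (c0=2187/128, c1=0)
[Gauss-Seidel] macro 1: S0 reads c1=1 → after 1×micro: 3; S1 reads c0=3 → after 2×micro: 3 ⇒ (c0=3, c1=3)
[Gauss-Seidel] macro 2: S0 reads c1=3 → after 1×micro: 15/2; S1 reads c0=15/2 → after 2×micro: 5 ⇒ (c0=15/2, c1=5)
[Gauss-Seidel] macro 3: S0 reads c1=5 → after 1×micro: 55/4; S1 reads c0=55/4 → after 2×micro: 5 ⇒ (c0=55/4, c1=5)
[Gauss-Seidel] macro 4: S0 reads c1=5 → after 1×micro: 135/8; S1 reads c0=135/8 → after 2×micro: 5 ⇒ (c0=135/8, c1=5)
[Gauss-Seidel] macro 5: S0 reads c1=5 → after 1×micro: 295/16; S1 reads c0=295/16 → after 2×micro: 3 ⇒ (c0=295/16, c1=3)
[Gauss-Seidel] macro 6: S0 reads c1=3 → after 1×micro: 487/32; S1 reads c0=487/32 → after 2×micro: 3 ⇒ (c0=487/32, c1=3)
[Gauss-Seidel] macro 7: S0 reads c1=3 → after 1×micro: 871/64; S1 reads c0=871/64 → after 2×micro: 5 ⇒ (c0=871/64, c1=5)
[Gauss-Seidel] macro 8: S0 reads c1=5 → after 1×micro: 2151/128; S1 reads c0=2151/128 → after 2×micro: 5 ⇒ (c0=2151/128, c1=5)

first divergence at macro-step: 1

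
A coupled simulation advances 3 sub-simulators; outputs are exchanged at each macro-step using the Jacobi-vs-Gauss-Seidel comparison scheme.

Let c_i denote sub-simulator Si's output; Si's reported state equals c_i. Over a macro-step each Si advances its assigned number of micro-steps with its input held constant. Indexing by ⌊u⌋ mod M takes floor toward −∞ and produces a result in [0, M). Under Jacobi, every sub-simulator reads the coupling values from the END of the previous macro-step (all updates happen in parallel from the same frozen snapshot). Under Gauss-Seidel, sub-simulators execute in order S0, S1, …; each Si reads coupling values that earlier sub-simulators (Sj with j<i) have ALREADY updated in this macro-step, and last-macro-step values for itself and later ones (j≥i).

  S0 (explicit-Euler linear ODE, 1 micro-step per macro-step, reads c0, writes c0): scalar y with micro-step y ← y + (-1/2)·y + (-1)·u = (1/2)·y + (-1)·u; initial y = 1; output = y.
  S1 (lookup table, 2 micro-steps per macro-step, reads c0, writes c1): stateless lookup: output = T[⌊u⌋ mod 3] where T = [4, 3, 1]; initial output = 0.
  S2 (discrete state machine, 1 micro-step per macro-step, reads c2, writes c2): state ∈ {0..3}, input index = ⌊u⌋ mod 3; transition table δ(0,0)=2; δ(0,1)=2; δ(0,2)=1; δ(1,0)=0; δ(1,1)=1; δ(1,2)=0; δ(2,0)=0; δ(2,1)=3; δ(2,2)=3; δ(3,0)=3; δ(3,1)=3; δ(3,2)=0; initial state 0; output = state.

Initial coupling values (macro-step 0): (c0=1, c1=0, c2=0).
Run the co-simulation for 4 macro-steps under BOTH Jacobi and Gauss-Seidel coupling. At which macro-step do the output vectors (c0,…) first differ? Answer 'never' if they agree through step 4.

first divergence at macro-step: 1

[Jacobi] macro 1: S0 reads c0=1 → after 1×micro: -1/2; S1 reads c0=1 → after 2×micro: 3; S2 reads c2=0 → after 1×micro: 2 ⇒ (c0=-1/2, c1=3, c2=2)
[Jacobi] macro 2: S0 reads c0=-1/2 → after 1×micro: 1/4; S1 reads c0=-1/2 → after 2×micro: 1; S2 reads c2=2 → after 1×micro: 3 ⇒ (c0=1/4, c1=1, c2=3)
[Jacobi] macro 3: S0 reads c0=1/4 → after 1×micro: -1/8; S1 reads c0=1/4 → after 2×micro: 4; S2 reads c2=3 → after 1×micro: 3 ⇒ (c0=-1/8, c1=4, c2=3)
[Jacobi] macro 4: S0 reads c0=-1/8 → after 1×micro: 1/16; S1 reads c0=-1/8 → after 2×micro: 1; S2 reads c2=3 → after 1×micro: 3 ⇒ (c0=1/16, c1=1, c2=3)
[Gauss-Seidel] macro 1: S0 reads c0=1 → after 1×micro: -1/2; S1 reads c0=-1/2 → after 2×micro: 1; S2 reads c2=0 → after 1×micro: 2 ⇒ (c0=-1/2, c1=1, c2=2)
[Gauss-Seidel] macro 2: S0 reads c0=-1/2 → after 1×micro: 1/4; S1 reads c0=1/4 → after 2×micro: 4; S2 reads c2=2 → after 1×micro: 3 ⇒ (c0=1/4, c1=4, c2=3)
[Gauss-Seidel] macro 3: S0 reads c0=1/4 → after 1×micro: -1/8; S1 reads c0=-1/8 → after 2×micro: 1; S2 reads c2=3 → after 1×micro: 3 ⇒ (c0=-1/8, c1=1, c2=3)
[Gauss-Seidel] macro 4: S0 reads c0=-1/8 → after 1×micro: 1/16; S1 reads c0=1/16 → after 2×micro: 4; S2 reads c2=3 → after 1×micro: 3 ⇒ (c0=1/16, c1=4, c2=3)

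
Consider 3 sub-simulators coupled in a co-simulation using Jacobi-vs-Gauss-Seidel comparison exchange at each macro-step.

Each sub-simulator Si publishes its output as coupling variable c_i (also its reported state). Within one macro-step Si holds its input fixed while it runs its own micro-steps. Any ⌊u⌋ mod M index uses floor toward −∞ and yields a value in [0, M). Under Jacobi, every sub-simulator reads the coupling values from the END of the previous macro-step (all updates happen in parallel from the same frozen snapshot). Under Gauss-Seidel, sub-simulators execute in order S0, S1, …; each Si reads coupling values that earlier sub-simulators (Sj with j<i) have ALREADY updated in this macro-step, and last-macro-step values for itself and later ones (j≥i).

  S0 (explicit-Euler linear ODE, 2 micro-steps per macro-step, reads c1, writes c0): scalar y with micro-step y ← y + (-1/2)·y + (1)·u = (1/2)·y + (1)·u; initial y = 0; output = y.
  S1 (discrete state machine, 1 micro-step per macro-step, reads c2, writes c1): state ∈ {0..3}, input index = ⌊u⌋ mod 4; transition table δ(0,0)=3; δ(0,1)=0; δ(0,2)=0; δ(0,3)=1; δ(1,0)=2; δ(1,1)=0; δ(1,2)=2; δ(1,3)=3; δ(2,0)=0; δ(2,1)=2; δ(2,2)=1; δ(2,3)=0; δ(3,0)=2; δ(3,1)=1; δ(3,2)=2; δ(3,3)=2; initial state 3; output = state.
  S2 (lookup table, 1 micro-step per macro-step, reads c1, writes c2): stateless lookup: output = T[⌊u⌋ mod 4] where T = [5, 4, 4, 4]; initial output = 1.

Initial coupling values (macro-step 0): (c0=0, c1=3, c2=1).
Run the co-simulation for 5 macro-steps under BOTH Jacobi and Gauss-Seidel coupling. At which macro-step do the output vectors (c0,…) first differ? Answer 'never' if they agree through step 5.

first divergence at macro-step: 3

[Jacobi] macro 1: S0 reads c1=3 → after 2×micro: 9/2; S1 reads c2=1 → after 1×micro: 1; S2 reads c1=3 → after 1×micro: 4 ⇒ (c0=9/2, c1=1, c2=4)
[Jacobi] macro 2: S0 reads c1=1 → after 2×micro: 21/8; S1 reads c2=4 → after 1×micro: 2; S2 reads c1=1 → after 1×micro: 4 ⇒ (c0=21/8, c1=2, c2=4)
[Jacobi] macro 3: S0 reads c1=2 → after 2×micro: 117/32; S1 reads c2=4 → after 1×micro: 0; S2 reads c1=2 → after 1×micro: 4 ⇒ (c0=117/32, c1=0, c2=4)
[Jacobi] macro 4: S0 reads c1=0 → after 2×micro: 117/128; S1 reads c2=4 → after 1×micro: 3; S2 reads c1=0 → after 1×micro: 5 ⇒ (c0=117/128, c1=3, c2=5)
[Jacobi] macro 5: S0 reads c1=3 → after 2×micro: 2421/512; S1 reads c2=5 → after 1×micro: 1; S2 reads c1=3 → after 1×micro: 4 ⇒ (c0=2421/512, c1=1, c2=4)
[Gauss-Seidel] macro 1: S0 reads c1=3 → after 2×micro: 9/2; S1 reads c2=1 → after 1×micro: 1; S2 reads c1=1 → after 1×micro: 4 ⇒ (c0=9/2, c1=1, c2=4)
[Gauss-Seidel] macro 2: S0 reads c1=1 → after 2×micro: 21/8; S1 reads c2=4 → after 1×micro: 2; S2 reads c1=2 → after 1×micro: 4 ⇒ (c0=21/8, c1=2, c2=4)
[Gauss-Seidel] macro 3: S0 reads c1=2 → after 2×micro: 117/32; S1 reads c2=4 → after 1×micro: 0; S2 reads c1=0 → after 1×micro: 5 ⇒ (c0=117/32, c1=0, c2=5)
[Gauss-Seidel] macro 4: S0 reads c1=0 → after 2×micro: 117/128; S1 reads c2=5 → after 1×micro: 0; S2 reads c1=0 → after 1×micro: 5 ⇒ (c0=117/128, c1=0, c2=5)
[Gauss-Seidel] macro 5: S0 reads c1=0 → after 2×micro: 117/512; S1 reads c2=5 → after 1×micro: 0; S2 reads c1=0 → after 1×micro: 5 ⇒ (c0=117/512, c1=0, c2=5)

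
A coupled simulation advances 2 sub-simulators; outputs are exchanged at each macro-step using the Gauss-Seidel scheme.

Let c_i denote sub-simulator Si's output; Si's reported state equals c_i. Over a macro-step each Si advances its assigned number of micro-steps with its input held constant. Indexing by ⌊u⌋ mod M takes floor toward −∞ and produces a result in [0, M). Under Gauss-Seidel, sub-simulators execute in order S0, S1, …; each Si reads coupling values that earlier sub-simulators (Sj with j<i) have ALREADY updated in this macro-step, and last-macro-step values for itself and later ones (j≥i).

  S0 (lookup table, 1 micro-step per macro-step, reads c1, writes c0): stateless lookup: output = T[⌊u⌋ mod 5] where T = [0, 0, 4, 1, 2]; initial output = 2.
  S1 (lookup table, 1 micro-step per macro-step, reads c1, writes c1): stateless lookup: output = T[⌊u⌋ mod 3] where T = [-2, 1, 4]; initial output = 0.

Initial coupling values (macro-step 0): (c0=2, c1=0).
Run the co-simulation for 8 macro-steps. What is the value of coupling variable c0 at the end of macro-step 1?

c0 at macro-step 1 = 0

macro 1: S0 reads c1=0 → after 1×micro: 0; S1 reads c1=0 → after 1×micro: -2 ⇒ (c0=0, c1=-2)
macro 2: S0 reads c1=-2 → after 1×micro: 1; S1 reads c1=-2 → after 1×micro: 1 ⇒ (c0=1, c1=1)
macro 3: S0 reads c1=1 → after 1×micro: 0; S1 reads c1=1 → after 1×micro: 1 ⇒ (c0=0, c1=1)
macro 4: S0 reads c1=1 → after 1×micro: 0; S1 reads c1=1 → after 1×micro: 1 ⇒ (c0=0, c1=1)
macro 5: S0 reads c1=1 → after 1×micro: 0; S1 reads c1=1 → after 1×micro: 1 ⇒ (c0=0, c1=1)
macro 6: S0 reads c1=1 → after 1×micro: 0; S1 reads c1=1 → after 1×micro: 1 ⇒ (c0=0, c1=1)
macro 7: S0 reads c1=1 → after 1×micro: 0; S1 reads c1=1 → after 1×micro: 1 ⇒ (c0=0, c1=1)
macro 8: S0 reads c1=1 → after 1×micro: 0; S1 reads c1=1 → after 1×micro: 1 ⇒ (c0=0, c1=1)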